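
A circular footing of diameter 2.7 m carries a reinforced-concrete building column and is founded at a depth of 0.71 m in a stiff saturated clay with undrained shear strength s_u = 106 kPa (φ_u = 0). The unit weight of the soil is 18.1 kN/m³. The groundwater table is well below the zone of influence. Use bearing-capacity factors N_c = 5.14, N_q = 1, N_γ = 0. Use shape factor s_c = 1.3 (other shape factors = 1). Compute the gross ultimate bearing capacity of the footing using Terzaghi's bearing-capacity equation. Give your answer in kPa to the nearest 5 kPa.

q_ult ≈ 720 kPa

Effective surcharge at the founding depth q = γ·D_f = 18.1 × 0.71 = 12.851 kPa.
q_ult = c·N_c·s_c + q·N_q
     = 106 × 5.14 × 1.3 + 12.851 × 1
     = 708.29 + 12.851 = 721.14 kPa.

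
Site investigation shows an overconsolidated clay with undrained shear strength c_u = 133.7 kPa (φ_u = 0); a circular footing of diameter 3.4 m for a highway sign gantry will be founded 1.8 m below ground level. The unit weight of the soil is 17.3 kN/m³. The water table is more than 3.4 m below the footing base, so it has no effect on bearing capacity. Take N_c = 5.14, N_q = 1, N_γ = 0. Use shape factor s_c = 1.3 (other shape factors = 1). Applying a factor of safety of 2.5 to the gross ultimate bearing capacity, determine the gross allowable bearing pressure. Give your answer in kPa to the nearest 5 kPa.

q_all ≈ 370 kPa

Effective surcharge at the founding depth q = γ·D_f = 17.3 × 1.8 = 31.14 kPa.
q_ult = c·N_c·s_c + q·N_q
     = 133.7 × 5.14 × 1.3 + 31.14 × 1
     = 893.38 + 31.14 = 924.52 kPa.
q_all = q_ult / FS = 924.52 / 2.5 = 369.81 kPa.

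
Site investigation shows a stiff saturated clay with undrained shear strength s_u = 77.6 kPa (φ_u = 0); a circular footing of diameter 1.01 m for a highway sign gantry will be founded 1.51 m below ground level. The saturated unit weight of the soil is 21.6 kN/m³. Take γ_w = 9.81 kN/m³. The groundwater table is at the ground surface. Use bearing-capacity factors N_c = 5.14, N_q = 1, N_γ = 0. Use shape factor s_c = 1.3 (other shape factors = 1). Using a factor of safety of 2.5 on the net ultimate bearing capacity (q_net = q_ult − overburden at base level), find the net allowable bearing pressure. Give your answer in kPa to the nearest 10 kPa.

Water table at ground surface, so effective unit weight γ' = 21.6 − 9.81 = 11.79 kN/m³ is used throughout; overburden q = 11.79 × 1.51 = 17.803 kPa.
Cohesion term c·N_c·s_c = 77.6 × 5.14 × 1.3 = 518.52 kPa; surcharge term q·N_q = 17.803 × 1 = 17.803 kPa.
q_ult = 518.52 + 17.803 = 536.33 kPa.
q_net = 536.33 − 17.803 = 518.52 kPa.
q_all(net) = 518.52 / 2.5 = 207.41 kPa.

q_all(net) ≈ 210 kPa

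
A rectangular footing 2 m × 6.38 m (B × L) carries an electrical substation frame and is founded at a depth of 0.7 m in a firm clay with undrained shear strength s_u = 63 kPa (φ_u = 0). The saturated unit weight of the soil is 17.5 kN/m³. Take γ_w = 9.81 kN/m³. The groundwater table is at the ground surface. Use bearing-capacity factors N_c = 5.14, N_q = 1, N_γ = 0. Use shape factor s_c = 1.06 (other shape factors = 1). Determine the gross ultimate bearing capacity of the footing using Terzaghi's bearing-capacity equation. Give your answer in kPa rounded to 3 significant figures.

γ' = 17.5 − 9.81 = 7.69 kN/m³ (submerged throughout). q = 7.69 × 0.7 = 5.383 kPa.
c·N_c·s_c = 63 × 5.14 × 1.06 = 343.25 kPa
q·N_q = 5.383 × 1 = 5.383 kPa
q_ult = 343.25 + 5.383 = 348.63 kPa.

q_ult ≈ 349 kPa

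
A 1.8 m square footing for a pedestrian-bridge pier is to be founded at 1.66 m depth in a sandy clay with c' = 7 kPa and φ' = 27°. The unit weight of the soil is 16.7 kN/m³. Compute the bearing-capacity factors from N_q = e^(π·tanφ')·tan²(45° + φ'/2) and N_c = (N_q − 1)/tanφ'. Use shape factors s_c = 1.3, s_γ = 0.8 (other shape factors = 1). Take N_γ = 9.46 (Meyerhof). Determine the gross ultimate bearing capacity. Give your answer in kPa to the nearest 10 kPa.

tan27° = 0.5095, so N_q = e^(π×0.5095)·tan²(58.5°) = 4.957 × 2.663 = 13.2.
N_c = (13.2 − 1)/tan27° = 23.94.
Effective surcharge at the founding depth q = γ·D_f = 16.7 × 1.66 = 27.722 kPa.
q_ult = c·N_c·s_c + q·N_q + 0.5·γ·B·N_γ·s_γ
     = 7 × 23.942 × 1.3 + 27.722 × 13.199 + 0.5 × 16.7 × 1.8 × 9.46 × 0.8
     = 217.87 + 365.91 + 113.75 = 697.53 kPa.

q_ult ≈ 700 kPa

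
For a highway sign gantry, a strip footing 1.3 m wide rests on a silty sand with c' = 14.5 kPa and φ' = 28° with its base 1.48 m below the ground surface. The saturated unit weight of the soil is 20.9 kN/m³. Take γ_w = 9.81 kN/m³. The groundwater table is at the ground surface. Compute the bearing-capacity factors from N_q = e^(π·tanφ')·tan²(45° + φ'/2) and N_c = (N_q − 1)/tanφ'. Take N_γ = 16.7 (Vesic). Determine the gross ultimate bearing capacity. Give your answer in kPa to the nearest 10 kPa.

q_ult ≈ 740 kPa

tan28° = 0.5317, so N_q = e^(π×0.5317)·tan²(59°) = 5.314 × 2.77 = 14.72.
N_c = (14.72 − 1)/tan28° = 25.8.
γ' = 20.9 − 9.81 = 11.09 kN/m³ (submerged throughout). q = 11.09 × 1.48 = 16.413 kPa; the same γ' applies in the ½γBN_γ term.
c·N_c = 14.5 × 25.803 = 374.15 kPa
q·N_q = 16.413 × 14.72 = 241.6 kPa
0.5·γ·B·N_γ = 0.5 × 11.09 × 1.3 × 16.7 = 120.38 kPa
q_ult = 374.15 + 241.6 + 120.38 = 736.13 kPa.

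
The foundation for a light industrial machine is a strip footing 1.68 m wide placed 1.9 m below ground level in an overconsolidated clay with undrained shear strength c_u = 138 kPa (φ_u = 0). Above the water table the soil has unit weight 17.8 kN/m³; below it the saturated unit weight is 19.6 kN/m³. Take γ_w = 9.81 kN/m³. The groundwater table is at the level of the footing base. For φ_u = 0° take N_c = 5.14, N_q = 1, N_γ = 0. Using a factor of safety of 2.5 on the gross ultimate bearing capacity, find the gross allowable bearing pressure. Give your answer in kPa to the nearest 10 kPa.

Overburden at base level: q = 17.8 × 1.9 = 33.82 kPa.
Cohesion term c·N_c = 138 × 5.14 = 709.32 kPa; surcharge term q·N_q = 33.82 × 1 = 33.82 kPa.
q_ult = 709.32 + 33.82 = 743.14 kPa.
q_all = 743.14 / 2.5 = 297.26 kPa.

q_all ≈ 300 kPa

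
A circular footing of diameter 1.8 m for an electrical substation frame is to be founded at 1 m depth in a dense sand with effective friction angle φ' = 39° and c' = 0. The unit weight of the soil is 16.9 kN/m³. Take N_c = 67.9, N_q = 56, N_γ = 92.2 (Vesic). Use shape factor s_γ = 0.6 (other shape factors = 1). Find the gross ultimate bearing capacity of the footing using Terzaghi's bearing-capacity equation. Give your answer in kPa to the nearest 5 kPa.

Effective surcharge at the founding depth q = γ·D_f = 16.9 × 1 = 16.9 kPa.
q_ult = q·N_q + 0.5·γ·B·N_γ·s_γ
     = 16.9 × 56 + 0.5 × 16.9 × 1.8 × 92.2 × 0.6
     = 946.4 + 841.42 = 1787.8 kPa.

q_ult ≈ 1790 kPa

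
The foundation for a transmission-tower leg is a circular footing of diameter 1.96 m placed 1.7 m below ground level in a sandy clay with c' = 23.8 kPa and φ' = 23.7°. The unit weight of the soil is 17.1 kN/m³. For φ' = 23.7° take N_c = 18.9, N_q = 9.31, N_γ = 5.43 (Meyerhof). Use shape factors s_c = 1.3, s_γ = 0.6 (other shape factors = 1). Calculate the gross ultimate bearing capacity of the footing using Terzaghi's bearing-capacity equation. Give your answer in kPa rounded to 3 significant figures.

q_ult ≈ 910 kPa

Overburden at base level: q = 17.1 × 1.7 = 29.07 kPa.
Cohesion term c·N_c·s_c = 23.8 × 18.9 × 1.3 = 584.77 kPa; surcharge term q·N_q = 29.07 × 9.31 = 270.64 kPa; self-weight term 0.5·γ·B·N_γ·s_γ = 0.5 × 17.1 × 1.96 × 5.43 × 0.6 = 54.598 kPa.
q_ult = 584.77 + 270.64 + 54.598 = 910.01 kPa.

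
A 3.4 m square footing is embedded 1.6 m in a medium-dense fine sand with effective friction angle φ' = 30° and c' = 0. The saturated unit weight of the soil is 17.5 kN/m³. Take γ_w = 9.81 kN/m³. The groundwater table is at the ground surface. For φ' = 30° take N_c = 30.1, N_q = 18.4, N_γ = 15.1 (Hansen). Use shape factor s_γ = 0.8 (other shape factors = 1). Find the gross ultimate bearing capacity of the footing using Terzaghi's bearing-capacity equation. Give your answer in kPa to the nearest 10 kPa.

γ' = 17.5 − 9.81 = 7.69 kN/m³ (submerged throughout). q = 7.69 × 1.6 = 12.304 kPa; the same γ' applies in the ½γBN_γ term.
q·N_q = 12.304 × 18.4 = 226.39 kPa
0.5·γ·B·N_γ·s_γ = 0.5 × 7.69 × 3.4 × 15.1 × 0.8 = 157.92 kPa
q_ult = 226.39 + 157.92 = 384.32 kPa.

q_ult ≈ 380 kPa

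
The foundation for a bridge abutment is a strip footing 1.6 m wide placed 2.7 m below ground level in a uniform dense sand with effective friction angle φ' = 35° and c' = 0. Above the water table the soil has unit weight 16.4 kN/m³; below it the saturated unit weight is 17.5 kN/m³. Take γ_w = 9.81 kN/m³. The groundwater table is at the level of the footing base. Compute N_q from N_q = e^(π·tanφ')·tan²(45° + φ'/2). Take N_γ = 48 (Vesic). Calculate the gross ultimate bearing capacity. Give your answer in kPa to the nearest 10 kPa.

tan35° = 0.7002, so N_q = e^(π×0.7002)·tan²(62.5°) = 9.023 × 3.69 = 33.3.
q = γ·D_f = 16.4 × 2.7 = 44.28 kPa.
For the ½γBN_γ term take γ' = 17.5 − 9.81 = 7.69 kN/m³ (soil below base is submerged).
q·N_q = 44.28 × 33.296 = 1474.4 kPa
0.5·γ·B·N_γ = 0.5 × 7.69 × 1.6 × 48 = 295.3 kPa
q_ult = 1474.4 + 295.3 = 1769.6 kPa.

q_ult ≈ 1770 kPa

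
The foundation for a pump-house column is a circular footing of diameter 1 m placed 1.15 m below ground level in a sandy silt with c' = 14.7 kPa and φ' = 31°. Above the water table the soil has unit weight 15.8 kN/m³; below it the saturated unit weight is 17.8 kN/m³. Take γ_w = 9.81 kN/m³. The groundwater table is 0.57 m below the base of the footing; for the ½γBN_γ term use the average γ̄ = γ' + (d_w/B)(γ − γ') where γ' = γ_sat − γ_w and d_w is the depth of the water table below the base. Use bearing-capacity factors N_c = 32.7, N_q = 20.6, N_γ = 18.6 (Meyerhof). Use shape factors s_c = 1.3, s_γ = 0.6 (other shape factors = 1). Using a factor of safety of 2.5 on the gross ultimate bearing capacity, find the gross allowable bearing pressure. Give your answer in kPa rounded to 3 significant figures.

q_all ≈ 427 kPa

Overburden at base level: q = 15.8 × 1.15 = 18.17 kPa.
The water table is 0.57 m below the base (< B = 1 m), so the ½γBN_γ term uses γ̄ = γ' + (d_w/B)(γ − γ') = 7.99 + (0.57/1)(15.8 − 7.99) = 12.442 kN/m³.
Cohesion term c·N_c·s_c = 14.7 × 32.7 × 1.3 = 624.9 kPa; surcharge term q·N_q = 18.17 × 20.6 = 374.3 kPa; self-weight term 0.5·γ·B·N_γ·s_γ = 0.5 × 12.442 × 1 × 18.6 × 0.6 = 69.425 kPa.
q_ult = 624.9 + 374.3 + 69.425 = 1068.6 kPa.
q_all = 1068.6 / 2.5 = 427.45 kPa.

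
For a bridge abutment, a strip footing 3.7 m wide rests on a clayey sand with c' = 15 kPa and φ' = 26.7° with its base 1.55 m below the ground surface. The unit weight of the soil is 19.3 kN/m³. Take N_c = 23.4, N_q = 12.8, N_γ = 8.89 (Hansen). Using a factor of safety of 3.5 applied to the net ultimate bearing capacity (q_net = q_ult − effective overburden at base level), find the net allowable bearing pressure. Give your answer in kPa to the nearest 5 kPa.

Overburden at base level: q = 19.3 × 1.55 = 29.915 kPa.
Cohesion term c·N_c = 15 × 23.4 = 351 kPa; surcharge term q·N_q = 29.915 × 12.8 = 382.91 kPa; self-weight term 0.5·γ·B·N_γ = 0.5 × 19.3 × 3.7 × 8.89 = 317.42 kPa.
q_ult = 351 + 382.91 + 317.42 = 1051.3 kPa.
Net ultimate: q_net = 1051.3 − 29.915 = 1021.4 kPa.
q_all(net) = 1021.4 / 3.5 = 291.83 kPa.

q_all(net) ≈ 290 kPa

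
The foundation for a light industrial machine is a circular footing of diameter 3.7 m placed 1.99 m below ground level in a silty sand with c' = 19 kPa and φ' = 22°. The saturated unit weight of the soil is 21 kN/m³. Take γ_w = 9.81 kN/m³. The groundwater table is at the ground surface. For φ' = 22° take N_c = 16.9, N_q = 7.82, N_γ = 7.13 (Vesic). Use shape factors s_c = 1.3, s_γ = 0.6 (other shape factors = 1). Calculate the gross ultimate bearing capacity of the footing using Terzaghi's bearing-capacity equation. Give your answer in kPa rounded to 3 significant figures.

γ' = 21 − 9.81 = 11.19 kN/m³ (submerged throughout). q = 11.19 × 1.99 = 22.268 kPa; the same γ' applies in the ½γBN_γ term.
c·N_c·s_c = 19 × 16.9 × 1.3 = 417.43 kPa
q·N_q = 22.268 × 7.82 = 174.14 kPa
0.5·γ·B·N_γ·s_γ = 0.5 × 11.19 × 3.7 × 7.13 × 0.6 = 88.561 kPa
q_ult = 417.43 + 174.14 + 88.561 = 680.13 kPa.

q_ult ≈ 680 kPa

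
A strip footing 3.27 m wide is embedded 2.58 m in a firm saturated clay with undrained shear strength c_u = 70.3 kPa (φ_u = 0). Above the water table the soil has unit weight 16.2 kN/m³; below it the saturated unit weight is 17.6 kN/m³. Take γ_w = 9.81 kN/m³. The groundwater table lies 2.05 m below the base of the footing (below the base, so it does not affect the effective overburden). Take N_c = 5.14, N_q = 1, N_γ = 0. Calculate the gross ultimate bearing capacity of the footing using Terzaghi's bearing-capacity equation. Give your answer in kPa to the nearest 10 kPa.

q_ult ≈ 400 kPa

q = γ·D_f = 16.2 × 2.58 = 41.796 kPa.
c·N_c = 70.3 × 5.14 = 361.34 kPa
q·N_q = 41.796 × 1 = 41.796 kPa
q_ult = 361.34 + 41.796 = 403.14 kPa.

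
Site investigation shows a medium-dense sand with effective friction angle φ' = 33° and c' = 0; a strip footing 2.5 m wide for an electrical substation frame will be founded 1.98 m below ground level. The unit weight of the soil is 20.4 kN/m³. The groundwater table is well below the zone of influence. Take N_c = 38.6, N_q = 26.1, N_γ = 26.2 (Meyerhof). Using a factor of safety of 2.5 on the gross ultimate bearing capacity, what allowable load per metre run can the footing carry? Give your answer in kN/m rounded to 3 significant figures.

Effective surcharge at the founding depth q = γ·D_f = 20.4 × 1.98 = 40.392 kPa.
q_ult = q·N_q + 0.5·γ·B·N_γ
     = 40.392 × 26.1 + 0.5 × 20.4 × 2.5 × 26.2
     = 1054.2 + 668.1 = 1722.3 kPa.
Gross allowable pressure q_all = 1722.3 / 2.5 = 688.93 kPa.
Allowable wall load = q_all × B = 688.93 × 2.5 = 1722.3 kN per metre run.

≈ 1720 kN/m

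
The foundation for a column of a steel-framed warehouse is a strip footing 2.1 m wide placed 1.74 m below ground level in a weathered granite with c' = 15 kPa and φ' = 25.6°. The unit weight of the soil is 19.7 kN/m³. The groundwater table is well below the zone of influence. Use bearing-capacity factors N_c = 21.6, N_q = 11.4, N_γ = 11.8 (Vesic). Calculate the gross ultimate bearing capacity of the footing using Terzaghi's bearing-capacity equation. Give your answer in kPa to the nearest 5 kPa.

q = γ·D_f = 19.7 × 1.74 = 34.278 kPa.
c·N_c = 15 × 21.6 = 324 kPa
q·N_q = 34.278 × 11.4 = 390.77 kPa
0.5·γ·B·N_γ = 0.5 × 19.7 × 2.1 × 11.8 = 244.08 kPa
q_ult = 324 + 390.77 + 244.08 = 958.85 kPa.

q_ult ≈ 960 kPa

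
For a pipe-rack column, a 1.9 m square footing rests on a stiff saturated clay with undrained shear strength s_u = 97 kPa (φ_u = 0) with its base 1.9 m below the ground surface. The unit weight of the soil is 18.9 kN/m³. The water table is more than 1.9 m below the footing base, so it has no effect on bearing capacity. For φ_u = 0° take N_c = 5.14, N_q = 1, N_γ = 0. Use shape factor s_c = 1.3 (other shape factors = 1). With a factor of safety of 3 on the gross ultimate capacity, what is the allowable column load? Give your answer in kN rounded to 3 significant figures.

Effective surcharge at the founding depth q = γ·D_f = 18.9 × 1.9 = 35.91 kPa.
q_ult = c·N_c·s_c + q·N_q
     = 97 × 5.14 × 1.3 + 35.91 × 1
     = 648.15 + 35.91 = 684.06 kPa.
Gross allowable pressure q_all = 684.06 / 3 = 228.02 kPa.
Footing area = 3.61 m², so allowable column load = 228.02 × 3.61 = 823.16 kN.

P_all ≈ 823 kN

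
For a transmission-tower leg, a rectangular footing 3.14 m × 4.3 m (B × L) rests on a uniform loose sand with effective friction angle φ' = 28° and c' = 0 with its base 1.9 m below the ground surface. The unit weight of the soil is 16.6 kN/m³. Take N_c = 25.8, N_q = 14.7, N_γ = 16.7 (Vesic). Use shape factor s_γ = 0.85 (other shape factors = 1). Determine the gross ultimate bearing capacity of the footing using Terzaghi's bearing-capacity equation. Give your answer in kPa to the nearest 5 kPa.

q_ult ≈ 835 kPa

Effective surcharge at the founding depth q = γ·D_f = 16.6 × 1.9 = 31.54 kPa.
q_ult = q·N_q + 0.5·γ·B·N_γ·s_γ
     = 31.54 × 14.7 + 0.5 × 16.6 × 3.14 × 16.7 × 0.85
     = 463.64 + 369.95 = 833.59 kPa.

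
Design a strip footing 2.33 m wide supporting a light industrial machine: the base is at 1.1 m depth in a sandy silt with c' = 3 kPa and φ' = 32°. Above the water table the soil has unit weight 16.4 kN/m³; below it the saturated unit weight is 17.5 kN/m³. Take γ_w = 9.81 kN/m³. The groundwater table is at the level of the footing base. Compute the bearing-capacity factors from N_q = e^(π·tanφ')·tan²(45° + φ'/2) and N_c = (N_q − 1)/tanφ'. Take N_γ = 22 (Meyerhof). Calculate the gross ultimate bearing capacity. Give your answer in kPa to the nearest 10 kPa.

tan32° = 0.6249, so N_q = e^(π×0.6249)·tan²(61°) = 7.121 × 3.255 = 23.18.
N_c = (23.18 − 1)/tan32° = 35.49.
Effective surcharge at the founding depth q = γ·D_f = 16.4 × 1.1 = 18.04 kPa.
The water table coincides with the base, so in the self-weight term γ → γ' = 7.69 kN/m³.
q_ult = c·N_c + q·N_q + 0.5·γ·B·N_γ
     = 3 × 35.49 + 18.04 × 23.177 + 0.5 × 7.69 × 2.33 × 22
     = 106.47 + 418.11 + 197.09 = 721.67 kPa.

q_ult ≈ 720 kPa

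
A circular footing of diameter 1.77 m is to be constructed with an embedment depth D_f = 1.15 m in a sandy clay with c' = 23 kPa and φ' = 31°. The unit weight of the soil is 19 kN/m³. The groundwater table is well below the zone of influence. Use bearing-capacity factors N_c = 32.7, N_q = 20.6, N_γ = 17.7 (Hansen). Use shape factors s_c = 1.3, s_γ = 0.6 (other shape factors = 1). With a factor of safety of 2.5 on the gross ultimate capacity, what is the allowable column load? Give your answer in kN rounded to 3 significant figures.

P_all ≈ 1580 kN

Overburden at base level: q = 19 × 1.15 = 21.85 kPa.
Cohesion term c·N_c·s_c = 23 × 32.7 × 1.3 = 977.73 kPa; surcharge term q·N_q = 21.85 × 20.6 = 450.11 kPa; self-weight term 0.5·γ·B·N_γ·s_γ = 0.5 × 19 × 1.77 × 17.7 × 0.6 = 178.58 kPa.
q_ult = 977.73 + 450.11 + 178.58 = 1606.4 kPa.
Gross allowable pressure q_all = 1606.4 / 2.5 = 642.57 kPa.
Footing area = 2.4606 m², so allowable column load = 642.57 × 2.4606 = 1581.1 kN.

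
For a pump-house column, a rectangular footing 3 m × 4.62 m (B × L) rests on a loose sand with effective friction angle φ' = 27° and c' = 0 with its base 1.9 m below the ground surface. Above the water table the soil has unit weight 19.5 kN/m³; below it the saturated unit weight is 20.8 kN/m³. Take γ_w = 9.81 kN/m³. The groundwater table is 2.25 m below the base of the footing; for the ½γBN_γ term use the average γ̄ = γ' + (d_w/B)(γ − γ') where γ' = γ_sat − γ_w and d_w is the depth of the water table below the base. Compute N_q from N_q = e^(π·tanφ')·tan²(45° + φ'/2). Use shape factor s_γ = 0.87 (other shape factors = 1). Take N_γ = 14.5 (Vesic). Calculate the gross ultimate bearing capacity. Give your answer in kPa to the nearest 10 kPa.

q_ult ≈ 820 kPa

tan27° = 0.5095, so N_q = e^(π×0.5095)·tan²(58.5°) = 4.957 × 2.663 = 13.2.
Effective surcharge at the founding depth q = γ·D_f = 19.5 × 1.9 = 37.05 kPa.
With d_w = 2.25 m < B, γ̄ = 10.99 + (2.25/3) × (19.5 − 10.99) = 17.373 kN/m³.
q_ult = q·N_q + 0.5·γ·B·N_γ·s_γ
     = 37.05 × 13.199 + 0.5 × 17.373 × 3 × 14.5 × 0.87
     = 489.03 + 328.73 = 817.76 kPa.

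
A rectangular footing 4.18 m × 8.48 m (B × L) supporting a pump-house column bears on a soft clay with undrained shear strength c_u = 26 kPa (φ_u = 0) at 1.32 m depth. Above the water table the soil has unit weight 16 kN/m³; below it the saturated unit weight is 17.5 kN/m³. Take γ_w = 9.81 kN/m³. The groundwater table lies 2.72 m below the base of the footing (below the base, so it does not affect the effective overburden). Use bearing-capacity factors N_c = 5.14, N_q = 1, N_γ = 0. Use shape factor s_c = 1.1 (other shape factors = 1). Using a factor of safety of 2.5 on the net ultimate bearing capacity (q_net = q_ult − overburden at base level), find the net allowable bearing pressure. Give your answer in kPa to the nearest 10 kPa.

q_all(net) ≈ 60 kPa

Overburden at base level: q = 16 × 1.32 = 21.12 kPa.
Cohesion term c·N_c·s_c = 26 × 5.14 × 1.1 = 147 kPa; surcharge term q·N_q = 21.12 × 1 = 21.12 kPa.
q_ult = 147 + 21.12 = 168.12 kPa.
q_net = 168.12 − 21.12 = 147 kPa.
q_all(net) = 147 / 2.5 = 58.802 kPa.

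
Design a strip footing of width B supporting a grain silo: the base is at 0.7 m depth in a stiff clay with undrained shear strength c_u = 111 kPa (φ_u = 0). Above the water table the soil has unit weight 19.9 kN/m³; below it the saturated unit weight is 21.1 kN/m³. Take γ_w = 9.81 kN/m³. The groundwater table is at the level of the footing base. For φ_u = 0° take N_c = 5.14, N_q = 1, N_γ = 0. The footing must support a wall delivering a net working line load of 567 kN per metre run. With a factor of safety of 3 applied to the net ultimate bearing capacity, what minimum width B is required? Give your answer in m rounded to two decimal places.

B = 2.98 m

Effective surcharge at the founding depth q = γ·D_f = 19.9 × 0.7 = 13.93 kPa.
q_ult = c·N_c + q·N_q
     = 111 × 5.14 + 13.93 × 1
     = 570.54 + 13.93 = 584.47 kPa.
For φ = 0 the ½γBN_γ term vanishes, so q_ult is independent of B. q_net = 584.47 − 13.93 = 570.54 kPa; q_all(net) = 570.54/3 = 190.18 kPa.
Required width B = w / q_all(net) = 567 / 190.18 = 2.981 m.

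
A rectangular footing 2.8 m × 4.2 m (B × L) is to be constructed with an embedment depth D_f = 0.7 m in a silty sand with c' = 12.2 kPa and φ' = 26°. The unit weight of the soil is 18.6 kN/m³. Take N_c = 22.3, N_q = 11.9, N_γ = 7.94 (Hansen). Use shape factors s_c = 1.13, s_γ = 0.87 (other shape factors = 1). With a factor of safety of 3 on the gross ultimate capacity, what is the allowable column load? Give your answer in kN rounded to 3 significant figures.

P_all ≈ 2520 kN

Effective surcharge at the founding depth q = γ·D_f = 18.6 × 0.7 = 13.02 kPa.
q_ult = c·N_c·s_c + q·N_q + 0.5·γ·B·N_γ·s_γ
     = 12.2 × 22.3 × 1.13 + 13.02 × 11.9 + 0.5 × 18.6 × 2.8 × 7.94 × 0.87
     = 307.43 + 154.94 + 179.88 = 642.24 kPa.
Gross allowable pressure q_all = 642.24 / 3 = 214.08 kPa.
Footing area = 11.76 m², so allowable column load = 214.08 × 11.76 = 2517.6 kN.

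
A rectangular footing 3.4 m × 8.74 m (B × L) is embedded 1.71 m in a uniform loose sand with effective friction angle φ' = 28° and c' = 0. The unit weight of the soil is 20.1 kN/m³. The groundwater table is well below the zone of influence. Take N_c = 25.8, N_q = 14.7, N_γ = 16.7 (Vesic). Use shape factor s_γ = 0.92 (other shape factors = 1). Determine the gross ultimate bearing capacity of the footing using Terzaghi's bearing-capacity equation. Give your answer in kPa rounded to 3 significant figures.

q_ult ≈ 1030 kPa

Overburden at base level: q = 20.1 × 1.71 = 34.371 kPa.
Surcharge term q·N_q = 34.371 × 14.7 = 505.25 kPa; self-weight term 0.5·γ·B·N_γ·s_γ = 0.5 × 20.1 × 3.4 × 16.7 × 0.92 = 524.99 kPa.
q_ult = 505.25 + 524.99 = 1030.2 kPa.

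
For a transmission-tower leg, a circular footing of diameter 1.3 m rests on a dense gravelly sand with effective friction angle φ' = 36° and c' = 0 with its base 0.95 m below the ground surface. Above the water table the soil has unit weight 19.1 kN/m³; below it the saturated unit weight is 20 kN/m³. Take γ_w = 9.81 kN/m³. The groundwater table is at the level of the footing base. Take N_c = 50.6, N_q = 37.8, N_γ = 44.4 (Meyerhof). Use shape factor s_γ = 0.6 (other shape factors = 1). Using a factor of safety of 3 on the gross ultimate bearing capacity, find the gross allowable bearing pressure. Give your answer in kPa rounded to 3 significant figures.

q = γ·D_f = 19.1 × 0.95 = 18.145 kPa.
For the ½γBN_γ term take γ' = 20 − 9.81 = 10.19 kN/m³ (soil below base is submerged).
q·N_q = 18.145 × 37.8 = 685.88 kPa
0.5·γ·B·N_γ·s_γ = 0.5 × 10.19 × 1.3 × 44.4 × 0.6 = 176.45 kPa
q_ult = 685.88 + 176.45 = 862.33 kPa.
q_all = 862.33 / 3 = 287.44 kPa.

q_all ≈ 287 kPa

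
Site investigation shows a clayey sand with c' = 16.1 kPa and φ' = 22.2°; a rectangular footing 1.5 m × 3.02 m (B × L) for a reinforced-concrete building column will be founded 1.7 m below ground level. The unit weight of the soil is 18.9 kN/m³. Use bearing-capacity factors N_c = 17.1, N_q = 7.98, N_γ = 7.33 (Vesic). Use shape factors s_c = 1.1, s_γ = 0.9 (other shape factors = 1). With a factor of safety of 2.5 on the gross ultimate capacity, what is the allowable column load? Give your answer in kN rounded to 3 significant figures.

P_all ≈ 1180 kN

Overburden at base level: q = 18.9 × 1.7 = 32.13 kPa.
Cohesion term c·N_c·s_c = 16.1 × 17.1 × 1.1 = 302.84 kPa; surcharge term q·N_q = 32.13 × 7.98 = 256.4 kPa; self-weight term 0.5·γ·B·N_γ·s_γ = 0.5 × 18.9 × 1.5 × 7.33 × 0.9 = 93.512 kPa.
q_ult = 302.84 + 256.4 + 93.512 = 652.75 kPa.
Gross allowable pressure q_all = 652.75 / 2.5 = 261.1 kPa.
Footing area = 4.53 m², so allowable column load = 261.1 × 4.53 = 1182.8 kN.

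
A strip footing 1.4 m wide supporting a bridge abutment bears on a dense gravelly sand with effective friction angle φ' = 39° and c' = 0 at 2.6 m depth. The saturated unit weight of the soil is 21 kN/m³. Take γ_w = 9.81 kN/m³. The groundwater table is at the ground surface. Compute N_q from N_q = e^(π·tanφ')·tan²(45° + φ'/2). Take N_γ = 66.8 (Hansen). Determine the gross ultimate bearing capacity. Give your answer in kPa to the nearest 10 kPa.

tan39° = 0.8098, so N_q = e^(π×0.8098)·tan²(64.5°) = 12.731 × 4.395 = 55.96.
Water table at ground surface, so effective unit weight γ' = 21 − 9.81 = 11.19 kN/m³ is used throughout; overburden q = 11.19 × 2.6 = 29.094 kPa; the same γ' applies in the ½γBN_γ term.
Surcharge term q·N_q = 29.094 × 55.957 = 1628 kPa; self-weight term 0.5·γ·B·N_γ = 0.5 × 11.19 × 1.4 × 66.8 = 523.24 kPa.
q_ult = 1628 + 523.24 = 2151.3 kPa.

q_ult ≈ 2150 kPa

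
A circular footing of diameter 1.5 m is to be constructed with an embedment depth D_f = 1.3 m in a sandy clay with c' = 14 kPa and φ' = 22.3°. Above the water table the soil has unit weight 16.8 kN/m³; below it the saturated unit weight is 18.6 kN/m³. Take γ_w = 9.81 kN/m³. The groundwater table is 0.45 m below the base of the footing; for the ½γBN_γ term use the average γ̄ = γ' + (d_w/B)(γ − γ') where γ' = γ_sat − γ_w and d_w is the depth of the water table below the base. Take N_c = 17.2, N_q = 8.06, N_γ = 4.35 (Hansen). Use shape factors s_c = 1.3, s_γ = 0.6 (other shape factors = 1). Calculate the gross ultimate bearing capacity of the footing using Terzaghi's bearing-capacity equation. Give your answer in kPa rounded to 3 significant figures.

q = γ·D_f = 16.8 × 1.3 = 21.84 kPa.
γ' = 8.79 kN/m³; averaging over the depth B below the base, γ̄ = γ' + (d_w/B)(γ − γ') = 11.193 kN/m³.
c·N_c·s_c = 14 × 17.2 × 1.3 = 313.04 kPa
q·N_q = 21.84 × 8.06 = 176.03 kPa
0.5·γ·B·N_γ·s_γ = 0.5 × 11.193 × 1.5 × 4.35 × 0.6 = 21.91 kPa
q_ult = 313.04 + 176.03 + 21.91 = 510.98 kPa.

q_ult ≈ 511 kPa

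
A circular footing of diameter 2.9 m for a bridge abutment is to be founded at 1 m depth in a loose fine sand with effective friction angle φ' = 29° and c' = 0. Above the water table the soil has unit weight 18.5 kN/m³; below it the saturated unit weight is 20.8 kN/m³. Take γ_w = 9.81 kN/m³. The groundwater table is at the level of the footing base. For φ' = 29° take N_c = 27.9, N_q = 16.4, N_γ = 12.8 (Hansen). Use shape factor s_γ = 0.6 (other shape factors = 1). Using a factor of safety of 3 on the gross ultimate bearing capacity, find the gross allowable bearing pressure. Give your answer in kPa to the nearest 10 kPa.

Effective surcharge at the founding depth q = γ·D_f = 18.5 × 1 = 18.5 kPa.
The water table coincides with the base, so in the self-weight term γ → γ' = 10.99 kN/m³.
q_ult = q·N_q + 0.5·γ·B·N_γ·s_γ
     = 18.5 × 16.4 + 0.5 × 10.99 × 2.9 × 12.8 × 0.6
     = 303.4 + 122.38 = 425.78 kPa.
q_all = 425.78 / 3 = 141.93 kPa.

q_all ≈ 140 kPa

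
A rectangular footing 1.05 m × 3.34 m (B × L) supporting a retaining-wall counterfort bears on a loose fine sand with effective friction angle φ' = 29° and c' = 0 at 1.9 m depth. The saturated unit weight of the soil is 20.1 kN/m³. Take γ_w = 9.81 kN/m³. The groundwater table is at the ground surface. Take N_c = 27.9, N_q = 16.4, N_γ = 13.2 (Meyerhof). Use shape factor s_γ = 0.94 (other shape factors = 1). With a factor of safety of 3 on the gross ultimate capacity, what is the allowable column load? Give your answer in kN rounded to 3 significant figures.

With the water table at the surface the whole profile is submerged: γ' = 20.1 − 9.81 = 10.29 kN/m³, so q = γ'·D_f = 19.551 kPa; the same γ' applies in the ½γBN_γ term.
q_ult = q·N_q + 0.5·γ·B·N_γ·s_γ
     = 19.551 × 16.4 + 0.5 × 10.29 × 1.05 × 13.2 × 0.94
     = 320.64 + 67.031 = 387.67 kPa.
Gross allowable pressure q_all = 387.67 / 3 = 129.22 kPa.
Footing area = 3.507 m², so allowable column load = 129.22 × 3.507 = 453.18 kN.

P_all ≈ 453 kN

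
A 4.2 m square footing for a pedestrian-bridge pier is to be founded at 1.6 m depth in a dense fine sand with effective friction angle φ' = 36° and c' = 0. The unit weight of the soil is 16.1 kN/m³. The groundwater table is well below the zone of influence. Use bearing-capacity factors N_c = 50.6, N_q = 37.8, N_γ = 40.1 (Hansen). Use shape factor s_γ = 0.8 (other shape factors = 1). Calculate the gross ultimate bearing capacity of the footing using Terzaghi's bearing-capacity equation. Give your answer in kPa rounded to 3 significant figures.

q_ult ≈ 2060 kPa

Overburden at base level: q = 16.1 × 1.6 = 25.76 kPa.
Surcharge term q·N_q = 25.76 × 37.8 = 973.73 kPa; self-weight term 0.5·γ·B·N_γ·s_γ = 0.5 × 16.1 × 4.2 × 40.1 × 0.8 = 1084.6 kPa.
q_ult = 973.73 + 1084.6 = 2058.4 kPa.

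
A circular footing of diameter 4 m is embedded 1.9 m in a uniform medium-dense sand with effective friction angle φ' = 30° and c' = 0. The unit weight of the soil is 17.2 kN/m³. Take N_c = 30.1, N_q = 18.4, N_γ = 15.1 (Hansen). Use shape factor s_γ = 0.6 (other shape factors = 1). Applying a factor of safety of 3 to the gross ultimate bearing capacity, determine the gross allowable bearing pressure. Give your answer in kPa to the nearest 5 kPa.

Overburden at base level: q = 17.2 × 1.9 = 32.68 kPa.
Surcharge term q·N_q = 32.68 × 18.4 = 601.31 kPa; self-weight term 0.5·γ·B·N_γ·s_γ = 0.5 × 17.2 × 4 × 15.1 × 0.6 = 311.66 kPa.
q_ult = 601.31 + 311.66 = 912.98 kPa.
q_all = q_ult / FS = 912.98 / 3 = 304.33 kPa.

q_all ≈ 305 kPa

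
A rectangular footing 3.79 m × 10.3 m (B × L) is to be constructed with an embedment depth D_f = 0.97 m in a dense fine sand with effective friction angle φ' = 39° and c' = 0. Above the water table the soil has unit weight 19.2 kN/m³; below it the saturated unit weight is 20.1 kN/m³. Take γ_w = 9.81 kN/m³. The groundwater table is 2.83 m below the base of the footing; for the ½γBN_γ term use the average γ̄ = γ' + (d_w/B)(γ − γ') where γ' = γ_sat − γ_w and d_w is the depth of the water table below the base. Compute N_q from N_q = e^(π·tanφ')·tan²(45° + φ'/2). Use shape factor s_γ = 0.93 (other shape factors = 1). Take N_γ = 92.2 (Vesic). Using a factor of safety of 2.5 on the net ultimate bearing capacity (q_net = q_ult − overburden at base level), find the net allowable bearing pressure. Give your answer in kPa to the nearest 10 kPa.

N_q = e^(π·tan39°)·tan²(64.5°) = 55.96.
q = γ·D_f = 19.2 × 0.97 = 18.624 kPa.
γ' = 10.29 kN/m³; averaging over the depth B below the base, γ̄ = γ' + (d_w/B)(γ − γ') = 16.943 kN/m³.
q·N_q = 18.624 × 55.957 = 1042.2 kPa
0.5·γ·B·N_γ·s_γ = 0.5 × 16.943 × 3.79 × 92.2 × 0.93 = 2753.1 kPa
q_ult = 1042.2 + 2753.1 = 3795.2 kPa.
q_net = 3795.2 − 18.624 = 3776.6 kPa.
q_all(net) = 3776.6 / 2.5 = 1510.6 kPa.

q_all(net) ≈ 1510 kPa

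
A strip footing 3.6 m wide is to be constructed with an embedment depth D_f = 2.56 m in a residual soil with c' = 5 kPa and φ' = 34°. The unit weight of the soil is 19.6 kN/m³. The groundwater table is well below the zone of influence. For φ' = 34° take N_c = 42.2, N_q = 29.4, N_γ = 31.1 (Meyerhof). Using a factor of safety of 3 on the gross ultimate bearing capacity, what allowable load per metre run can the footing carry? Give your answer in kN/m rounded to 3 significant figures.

Effective surcharge at the founding depth q = γ·D_f = 19.6 × 2.56 = 50.176 kPa.
q_ult = c·N_c + q·N_q + 0.5·γ·B·N_γ
     = 5 × 42.2 + 50.176 × 29.4 + 0.5 × 19.6 × 3.6 × 31.1
     = 211 + 1475.2 + 1097.2 = 2783.4 kPa.
Gross allowable pressure q_all = 2783.4 / 3 = 927.79 kPa.
Allowable wall load = q_all × B = 927.79 × 3.6 = 3340.1 kN per metre run.

≈ 3340 kN/m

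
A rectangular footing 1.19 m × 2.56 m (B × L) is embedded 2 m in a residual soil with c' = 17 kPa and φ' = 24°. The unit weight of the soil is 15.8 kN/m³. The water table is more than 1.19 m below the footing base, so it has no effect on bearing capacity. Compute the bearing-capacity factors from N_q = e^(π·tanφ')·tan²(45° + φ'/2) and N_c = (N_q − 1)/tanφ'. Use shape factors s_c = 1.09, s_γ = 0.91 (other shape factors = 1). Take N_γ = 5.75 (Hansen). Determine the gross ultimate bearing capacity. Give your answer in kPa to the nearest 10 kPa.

tan24° = 0.4452, so N_q = e^(π×0.4452)·tan²(57°) = 4.05 × 2.371 = 9.6.
N_c = (9.6 − 1)/tan24° = 19.32.
q = γ·D_f = 15.8 × 2 = 31.6 kPa.
c·N_c·s_c = 17 × 19.324 × 1.09 = 358.07 kPa
q·N_q = 31.6 × 9.6034 = 303.47 kPa
0.5·γ·B·N_γ·s_γ = 0.5 × 15.8 × 1.19 × 5.75 × 0.91 = 49.191 kPa
q_ult = 358.07 + 303.47 + 49.191 = 710.72 kPa.

q_ult ≈ 710 kPa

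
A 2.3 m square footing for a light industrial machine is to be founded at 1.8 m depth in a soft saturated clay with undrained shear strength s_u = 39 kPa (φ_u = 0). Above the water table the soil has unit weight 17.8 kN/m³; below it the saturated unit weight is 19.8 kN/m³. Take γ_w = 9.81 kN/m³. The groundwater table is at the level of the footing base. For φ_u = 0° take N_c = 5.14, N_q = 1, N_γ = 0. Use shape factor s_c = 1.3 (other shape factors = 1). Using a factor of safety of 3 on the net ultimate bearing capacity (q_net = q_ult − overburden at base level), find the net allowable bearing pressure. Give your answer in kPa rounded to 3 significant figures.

q_all(net) ≈ 86.9 kPa

q = γ·D_f = 17.8 × 1.8 = 32.04 kPa.
c·N_c·s_c = 39 × 5.14 × 1.3 = 260.6 kPa
q·N_q = 32.04 × 1 = 32.04 kPa
q_ult = 260.6 + 32.04 = 292.64 kPa.
q_net = 292.64 − 32.04 = 260.6 kPa.
q_all(net) = 260.6 / 3 = 86.866 kPa.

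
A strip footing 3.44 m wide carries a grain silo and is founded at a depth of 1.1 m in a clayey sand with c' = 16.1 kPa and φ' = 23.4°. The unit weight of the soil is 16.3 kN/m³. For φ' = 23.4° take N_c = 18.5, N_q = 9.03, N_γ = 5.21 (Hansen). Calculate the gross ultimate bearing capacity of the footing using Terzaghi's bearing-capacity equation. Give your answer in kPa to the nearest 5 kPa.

Overburden at base level: q = 16.3 × 1.1 = 17.93 kPa.
Cohesion term c·N_c = 16.1 × 18.5 = 297.85 kPa; surcharge term q·N_q = 17.93 × 9.03 = 161.91 kPa; self-weight term 0.5·γ·B·N_γ = 0.5 × 16.3 × 3.44 × 5.21 = 146.07 kPa.
q_ult = 297.85 + 161.91 + 146.07 = 605.83 kPa.

q_ult ≈ 605 kPa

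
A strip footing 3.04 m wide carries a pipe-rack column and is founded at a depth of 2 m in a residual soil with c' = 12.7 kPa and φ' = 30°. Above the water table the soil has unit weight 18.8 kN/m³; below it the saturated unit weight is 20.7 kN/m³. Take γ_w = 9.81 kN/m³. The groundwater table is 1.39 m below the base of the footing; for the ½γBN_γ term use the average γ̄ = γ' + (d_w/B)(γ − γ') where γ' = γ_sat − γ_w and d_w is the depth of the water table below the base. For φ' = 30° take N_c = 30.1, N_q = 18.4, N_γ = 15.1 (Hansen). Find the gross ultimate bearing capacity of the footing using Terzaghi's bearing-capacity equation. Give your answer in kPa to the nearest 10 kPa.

q_ult ≈ 1410 kPa

Overburden at base level: q = 18.8 × 2 = 37.6 kPa.
The water table is 1.39 m below the base (< B = 3.04 m), so the ½γBN_γ term uses γ̄ = γ' + (d_w/B)(γ − γ') = 10.89 + (1.39/3.04)(18.8 − 10.89) = 14.507 kN/m³.
Cohesion term c·N_c = 12.7 × 30.1 = 382.27 kPa; surcharge term q·N_q = 37.6 × 18.4 = 691.84 kPa; self-weight term 0.5·γ·B·N_γ = 0.5 × 14.507 × 3.04 × 15.1 = 332.96 kPa.
q_ult = 382.27 + 691.84 + 332.96 = 1407.1 kPa.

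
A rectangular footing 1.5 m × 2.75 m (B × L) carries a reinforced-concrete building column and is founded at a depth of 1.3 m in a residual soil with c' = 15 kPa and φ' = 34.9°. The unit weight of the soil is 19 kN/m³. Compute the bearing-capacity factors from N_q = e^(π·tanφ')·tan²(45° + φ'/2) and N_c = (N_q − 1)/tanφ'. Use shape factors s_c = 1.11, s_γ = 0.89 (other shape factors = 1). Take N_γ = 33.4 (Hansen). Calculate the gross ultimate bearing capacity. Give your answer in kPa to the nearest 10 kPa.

tan34.9° = 0.6976, so N_q = e^(π×0.6976)·tan²(62.45°) = 8.95 × 3.674 = 32.89.
N_c = (32.89 − 1)/tan34.9° = 45.71.
Overburden at base level: q = 19 × 1.3 = 24.7 kPa.
Cohesion term c·N_c·s_c = 15 × 45.706 × 1.11 = 761.01 kPa; surcharge term q·N_q = 24.7 × 32.885 = 812.26 kPa; self-weight term 0.5·γ·B·N_γ·s_γ = 0.5 × 19 × 1.5 × 33.4 × 0.89 = 423.6 kPa.
q_ult = 761.01 + 812.26 + 423.6 = 1996.9 kPa.

q_ult ≈ 2000 kPa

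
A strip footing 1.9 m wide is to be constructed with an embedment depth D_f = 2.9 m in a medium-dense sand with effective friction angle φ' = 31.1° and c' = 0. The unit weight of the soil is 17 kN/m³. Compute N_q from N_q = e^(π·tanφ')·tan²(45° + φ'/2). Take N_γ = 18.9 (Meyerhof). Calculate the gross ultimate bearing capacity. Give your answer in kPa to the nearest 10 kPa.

tan31.1° = 0.6032, so N_q = e^(π×0.6032)·tan²(60.55°) = 6.653 × 3.137 = 20.87.
Effective surcharge at the founding depth q = γ·D_f = 17 × 2.9 = 49.3 kPa.
q_ult = q·N_q + 0.5·γ·B·N_γ
     = 49.3 × 20.87 + 0.5 × 17 × 1.9 × 18.9
     = 1028.9 + 305.23 = 1334.1 kPa.

q_ult ≈ 1330 kPa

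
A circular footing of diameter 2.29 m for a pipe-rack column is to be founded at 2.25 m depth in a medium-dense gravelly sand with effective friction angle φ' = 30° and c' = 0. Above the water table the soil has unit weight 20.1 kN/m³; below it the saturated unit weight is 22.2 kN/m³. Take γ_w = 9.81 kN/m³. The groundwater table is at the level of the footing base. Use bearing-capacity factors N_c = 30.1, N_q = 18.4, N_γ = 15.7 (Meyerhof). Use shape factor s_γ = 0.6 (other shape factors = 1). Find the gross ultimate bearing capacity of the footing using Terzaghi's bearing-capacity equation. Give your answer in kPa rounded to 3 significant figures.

q_ult ≈ 966 kPa

Overburden at base level: q = 20.1 × 2.25 = 45.225 kPa.
Below the base the soil is submerged, so the ½γBN_γ term uses γ' = 22.2 − 9.81 = 12.39 kN/m³.
Surcharge term q·N_q = 45.225 × 18.4 = 832.14 kPa; self-weight term 0.5·γ·B·N_γ·s_γ = 0.5 × 12.39 × 2.29 × 15.7 × 0.6 = 133.64 kPa.
q_ult = 832.14 + 133.64 = 965.78 kPa.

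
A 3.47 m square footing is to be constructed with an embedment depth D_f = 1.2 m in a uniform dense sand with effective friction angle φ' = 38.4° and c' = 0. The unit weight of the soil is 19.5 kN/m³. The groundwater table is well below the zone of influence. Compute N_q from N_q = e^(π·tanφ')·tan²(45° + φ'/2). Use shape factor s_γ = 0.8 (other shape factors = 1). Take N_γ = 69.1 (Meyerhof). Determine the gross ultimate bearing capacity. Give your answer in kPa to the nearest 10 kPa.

q_ult ≈ 3080 kPa

tan38.4° = 0.7926, so N_q = e^(π×0.7926)·tan²(64.2°) = 12.061 × 4.279 = 51.61.
Overburden at base level: q = 19.5 × 1.2 = 23.4 kPa.
Surcharge term q·N_q = 23.4 × 51.611 = 1207.7 kPa; self-weight term 0.5·γ·B·N_γ·s_γ = 0.5 × 19.5 × 3.47 × 69.1 × 0.8 = 1870.3 kPa.
q_ult = 1207.7 + 1870.3 = 3078 kPa.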